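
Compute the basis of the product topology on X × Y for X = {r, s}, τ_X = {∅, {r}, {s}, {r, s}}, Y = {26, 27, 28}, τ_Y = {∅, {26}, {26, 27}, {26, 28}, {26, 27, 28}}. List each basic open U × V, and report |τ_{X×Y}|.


Basis B = {∅ × ∅, {r} × {26}, {s} × {26}, {r} × {26, 27}, {r} × {26, 28}, {r, s} × {26}, {s} × {26, 27}, {s} × {26, 28}, {r} × {26, 27, 28}, {s} × {26, 27, 28}, {r, s} × {26, 27}, {r, s} × {26, 28}, {r, s} × {26, 27, 28}}; |τ_{X×Y}| = 25.

Enumerate products U × V with U ∈ τ_X, V ∈ τ_Y (deduplicated):
  ∅ × ∅ = {} (∅)
  {r} × {26} = {(r,26)}
  {s} × {26} = {(s,26)}
  {r} × {26, 27} = {(r,26), (r,27)}
  {r} × {26, 28} = {(r,26), (r,28)}
  {r, s} × {26} = {(r,26), (s,26)}
  {s} × {26, 27} = {(s,26), (s,27)}
  {s} × {26, 28} = {(s,26), (s,28)}
  {r} × {26, 27, 28} = {(r,26), (r,27), (r,28)}
  {s} × {26, 27, 28} = {(s,26), (s,27), (s,28)}
  {r, s} × {26, 27} = {(r,26), (r,27), (s,26), (s,27)}
  {r, s} × {26, 28} = {(r,26), (r,28), (s,26), (s,28)}
  {r, s} × {26, 27, 28} = {(r,26), (r,27), (r,28), (s,26), (s,27), (s,28)}
These 13 distinct sets form the basis B.
Close under arbitrary unions to get τ_{X×Y}; counting gives |τ_{X×Y}| = 25.


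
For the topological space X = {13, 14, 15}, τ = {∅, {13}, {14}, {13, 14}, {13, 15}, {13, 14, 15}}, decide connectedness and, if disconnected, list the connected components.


(X, τ) is disconnected; components = [{14}, {13, 15}].

Find clopen sets (U ∈ τ with X ∖ U ∈ τ):
  U = ∅, X ∖ U = {13, 14, 15} — both open, so U is clopen.
  U = {14}, X ∖ U = {13, 15} — both open, so U is clopen.
  U = {13, 15}, X ∖ U = {14} — both open, so U is clopen.
  U = {13, 14, 15}, X ∖ U = ∅ — both open, so U is clopen.
Nontrivial clopen(s) exist: e.g. {13, 15}. So (X, τ) is disconnected.
Compute connected components by grouping points that agree on all clopens:
  component: {14}
  component: {13, 15}


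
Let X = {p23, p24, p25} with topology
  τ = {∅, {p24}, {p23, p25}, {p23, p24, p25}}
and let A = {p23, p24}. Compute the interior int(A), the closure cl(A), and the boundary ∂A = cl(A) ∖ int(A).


int(A) = {p24}, cl(A) = {p23, p24, p25}, ∂A = {p23, p25}.

Closed sets in (X, τ) are complements of opens:
  closed(X, τ) = {∅, {p24}, {p23, p25}, {p23, p24, p25}}.
int(A) = ⋃ {U ∈ τ : U ⊆ A}. Opens contained in A: ∅, {p24}.
Taking the union of these: int(A) = {p24}.
cl(A) = ⋂ {C closed : A ⊆ C}. Closed sets containing A: {p23, p24, p25}.
Intersecting these: cl(A) = {p23, p24, p25}.
∂A = cl(A) ∖ int(A) = {p23, p24, p25} ∖ {p24} = {p23, p25}.


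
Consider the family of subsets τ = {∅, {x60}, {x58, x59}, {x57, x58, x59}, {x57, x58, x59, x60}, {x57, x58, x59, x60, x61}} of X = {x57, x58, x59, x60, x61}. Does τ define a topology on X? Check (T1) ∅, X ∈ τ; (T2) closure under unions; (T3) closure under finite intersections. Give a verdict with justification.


τ is NOT a topology on X.

Axiom (T1): ∅ ∈ τ? Yes; X ∈ τ? Yes.
Axiom (T2/T3): check pairwise unions and intersections of members of τ.
Counterexample for (T2): {x60} ∪ {x58, x59} = {x58, x59, x60} ∉ τ. Therefore τ is NOT a topology.


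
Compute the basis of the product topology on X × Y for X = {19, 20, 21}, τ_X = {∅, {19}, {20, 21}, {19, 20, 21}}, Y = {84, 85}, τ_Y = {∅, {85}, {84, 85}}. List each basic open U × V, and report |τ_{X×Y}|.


Basis B = {∅ × ∅, {19} × {85}, {19} × {84, 85}, {20, 21} × {85}, {19, 20, 21} × {85}, {20, 21} × {84, 85}, {19, 20, 21} × {84, 85}}; |τ_{X×Y}| = 9.

Enumerate products U × V with U ∈ τ_X, V ∈ τ_Y (deduplicated):
  ∅ × ∅ = {} (∅)
  {19} × {85} = {(19,85)}
  {19} × {84, 85} = {(19,84), (19,85)}
  {20, 21} × {85} = {(20,85), (21,85)}
  {19, 20, 21} × {85} = {(19,85), (20,85), (21,85)}
  {20, 21} × {84, 85} = {(20,84), (20,85), (21,84), (21,85)}
  {19, 20, 21} × {84, 85} = {(19,84), (19,85), (20,84), (20,85), (21,84), (21,85)}
These 7 distinct sets form the basis B.
Close under arbitrary unions to get τ_{X×Y}; counting gives |τ_{X×Y}| = 9.


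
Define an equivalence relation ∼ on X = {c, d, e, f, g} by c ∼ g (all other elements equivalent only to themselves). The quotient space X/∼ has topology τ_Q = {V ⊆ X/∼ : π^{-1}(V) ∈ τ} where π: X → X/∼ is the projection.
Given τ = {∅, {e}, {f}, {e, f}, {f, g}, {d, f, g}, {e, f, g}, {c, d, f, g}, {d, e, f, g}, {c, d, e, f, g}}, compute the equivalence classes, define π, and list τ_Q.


X/∼ = {[c=g], [d], [e], [f]}; |τ_Q| = 6.

Equivalence classes: [c=g], [d], [e], [f].
Quotient map π: X → X/∼ sends c ↦ [c=g], d ↦ [d], e ↦ [e], f ↦ [f], g ↦ [c=g].
For each subset V ⊆ X/∼, compute π^{-1}(V) ⊆ X and check whether π^{-1}(V) ∈ τ. V is open in τ_Q iff π^{-1}(V) ∈ τ.
  V = {}: π^{-1}(V) = ∅ ∈ τ ✓.
  V = {[c=g]}: π^{-1}(V) = {c, g} ∉ τ ✗.
  V = {[d]}: π^{-1}(V) = {d} ∉ τ ✗.
  V = {[c=g], [d]}: π^{-1}(V) = {c, d, g} ∉ τ ✗.
  V = {[e]}: π^{-1}(V) = {e} ∈ τ ✓.
  V = {[c=g], [e]}: π^{-1}(V) = {c, e, g} ∉ τ ✗.
  V = {[d], [e]}: π^{-1}(V) = {d, e} ∉ τ ✗.
  V = {[c=g], [d], [e]}: π^{-1}(V) = {c, d, e, g} ∉ τ ✗.
  V = {[f]}: π^{-1}(V) = {f} ∈ τ ✓.
  V = {[c=g], [f]}: π^{-1}(V) = {c, f, g} ∉ τ ✗.
  V = {[d], [f]}: π^{-1}(V) = {d, f} ∉ τ ✗.
  V = {[c=g], [d], [f]}: π^{-1}(V) = {c, d, f, g} ∈ τ ✓.
  V = {[e], [f]}: π^{-1}(V) = {e, f} ∈ τ ✓.
  V = {[c=g], [e], [f]}: π^{-1}(V) = {c, e, f, g} ∉ τ ✗.
  V = {[d], [e], [f]}: π^{-1}(V) = {d, e, f} ∉ τ ✗.
  V = {[c=g], [d], [e], [f]}: π^{-1}(V) = {c, d, e, f, g} ∈ τ ✓.
Open sets in the quotient: τ_Q = {{}, {[e]}, {[f]}, {[c=g], [d], [f]}, {[e], [f]}, {[c=g], [d], [e], [f]}} (6 elements).


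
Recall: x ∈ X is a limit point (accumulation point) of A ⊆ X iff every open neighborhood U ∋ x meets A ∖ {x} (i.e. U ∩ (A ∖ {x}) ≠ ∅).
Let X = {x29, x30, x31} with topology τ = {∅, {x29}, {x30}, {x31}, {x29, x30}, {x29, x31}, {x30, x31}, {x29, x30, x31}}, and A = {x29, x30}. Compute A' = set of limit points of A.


A' = ∅

For each x ∈ X, list the open sets U ∈ τ with x ∈ U, then check whether U ∩ (A ∖ {x}) ≠ ∅ for every such U.
  x = x29: open {x29} ∋ x has {x29} ∩ (A ∖ {x29}) = ∅, so x is NOT a limit point.
  x = x30: open {x30} ∋ x has {x30} ∩ (A ∖ {x30}) = ∅, so x is NOT a limit point.
  x = x31: open {x31} ∋ x has {x31} ∩ (A ∖ {x31}) = ∅, so x is NOT a limit point.
Collecting: A' = ∅.


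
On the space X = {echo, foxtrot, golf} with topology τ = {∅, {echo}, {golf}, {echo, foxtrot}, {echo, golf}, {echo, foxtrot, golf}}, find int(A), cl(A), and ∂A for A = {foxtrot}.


int(A) = ∅, cl(A) = {foxtrot}, ∂A = {foxtrot}.

Closed sets in (X, τ) are complements of opens:
  closed(X, τ) = {∅, {foxtrot}, {golf}, {echo, foxtrot}, {foxtrot, golf}, {echo, foxtrot, golf}}.
int(A) = ⋃ {U ∈ τ : U ⊆ A}. Opens contained in A: ∅.
Taking the union of these: int(A) = ∅.
cl(A) = ⋂ {C closed : A ⊆ C}. Closed sets containing A: {foxtrot}, {echo, foxtrot}, {foxtrot, golf}, {echo, foxtrot, golf}.
Intersecting these: cl(A) = {foxtrot}.
∂A = cl(A) ∖ int(A) = {foxtrot} ∖ ∅ = {foxtrot}.


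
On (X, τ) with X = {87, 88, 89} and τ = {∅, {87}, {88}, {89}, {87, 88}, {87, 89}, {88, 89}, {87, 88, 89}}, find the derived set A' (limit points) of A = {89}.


A' = ∅

For each x ∈ X, list the open sets U ∈ τ with x ∈ U, then check whether U ∩ (A ∖ {x}) ≠ ∅ for every such U.
  x = 87: open {87} ∋ x has {87} ∩ (A ∖ {87}) = ∅, so x is NOT a limit point.
  x = 88: open {88} ∋ x has {88} ∩ (A ∖ {88}) = ∅, so x is NOT a limit point.
  x = 89: open {89} ∋ x has {89} ∩ (A ∖ {89}) = ∅, so x is NOT a limit point.
Collecting: A' = ∅.


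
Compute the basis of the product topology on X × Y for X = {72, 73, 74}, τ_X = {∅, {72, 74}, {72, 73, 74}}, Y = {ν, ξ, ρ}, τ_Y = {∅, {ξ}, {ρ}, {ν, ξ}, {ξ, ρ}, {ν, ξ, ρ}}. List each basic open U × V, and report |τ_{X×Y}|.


Basis B = {∅ × ∅, {72, 74} × {ξ}, {72, 74} × {ρ}, {72, 73, 74} × {ξ}, {72, 73, 74} × {ρ}, {72, 74} × {ν, ξ}, {72, 74} × {ξ, ρ}, {72, 74} × {ν, ξ, ρ}, {72, 73, 74} × {ν, ξ}, {72, 73, 74} × {ξ, ρ}, {72, 73, 74} × {ν, ξ, ρ}}; |τ_{X×Y}| = 18.

Enumerate products U × V with U ∈ τ_X, V ∈ τ_Y (deduplicated):
  ∅ × ∅ = {} (∅)
  {72, 74} × {ξ} = {(72,ξ), (74,ξ)}
  {72, 74} × {ρ} = {(72,ρ), (74,ρ)}
  {72, 73, 74} × {ξ} = {(72,ξ), (73,ξ), (74,ξ)}
  {72, 73, 74} × {ρ} = {(72,ρ), (73,ρ), (74,ρ)}
  {72, 74} × {ν, ξ} = {(72,ν), (72,ξ), (74,ν), (74,ξ)}
  {72, 74} × {ξ, ρ} = {(72,ξ), (72,ρ), (74,ξ), (74,ρ)}
  {72, 74} × {ν, ξ, ρ} = {(72,ν), (72,ξ), (72,ρ), (74,ν), (74,ξ), (74,ρ)}
  {72, 73, 74} × {ν, ξ} = {(72,ν), (72,ξ), (73,ν), (73,ξ), (74,ν), (74,ξ)}
  {72, 73, 74} × {ξ, ρ} = {(72,ξ), (72,ρ), (73,ξ), (73,ρ), (74,ξ), (74,ρ)}
  {72, 73, 74} × {ν, ξ, ρ} = {(72,ν), (72,ξ), (72,ρ), (73,ν), (73,ξ), (73,ρ), (74,ν), (74,ξ), (74,ρ)}
These 11 distinct sets form the basis B.
Close under arbitrary unions to get τ_{X×Y}; counting gives |τ_{X×Y}| = 18.


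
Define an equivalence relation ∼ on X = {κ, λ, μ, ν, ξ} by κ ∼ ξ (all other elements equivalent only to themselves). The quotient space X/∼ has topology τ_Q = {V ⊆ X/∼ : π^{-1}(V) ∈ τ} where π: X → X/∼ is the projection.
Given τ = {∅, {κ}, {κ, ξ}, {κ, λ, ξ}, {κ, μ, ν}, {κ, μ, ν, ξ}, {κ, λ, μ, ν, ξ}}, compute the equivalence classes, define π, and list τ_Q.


X/∼ = {[κ=ξ], [λ], [μ], [ν]}; |τ_Q| = 5.

Equivalence classes: [κ=ξ], [λ], [μ], [ν].
Quotient map π: X → X/∼ sends κ ↦ [κ=ξ], λ ↦ [λ], μ ↦ [μ], ν ↦ [ν], ξ ↦ [κ=ξ].
For each subset V ⊆ X/∼, compute π^{-1}(V) ⊆ X and check whether π^{-1}(V) ∈ τ. V is open in τ_Q iff π^{-1}(V) ∈ τ.
  V = {}: π^{-1}(V) = ∅ ∈ τ ✓.
  V = {[κ=ξ]}: π^{-1}(V) = {κ, ξ} ∈ τ ✓.
  V = {[λ]}: π^{-1}(V) = {λ} ∉ τ ✗.
  V = {[κ=ξ], [λ]}: π^{-1}(V) = {κ, λ, ξ} ∈ τ ✓.
  V = {[μ]}: π^{-1}(V) = {μ} ∉ τ ✗.
  V = {[κ=ξ], [μ]}: π^{-1}(V) = {κ, μ, ξ} ∉ τ ✗.
  V = {[λ], [μ]}: π^{-1}(V) = {λ, μ} ∉ τ ✗.
  V = {[κ=ξ], [λ], [μ]}: π^{-1}(V) = {κ, λ, μ, ξ} ∉ τ ✗.
  V = {[ν]}: π^{-1}(V) = {ν} ∉ τ ✗.
  V = {[κ=ξ], [ν]}: π^{-1}(V) = {κ, ν, ξ} ∉ τ ✗.
  V = {[λ], [ν]}: π^{-1}(V) = {λ, ν} ∉ τ ✗.
  V = {[κ=ξ], [λ], [ν]}: π^{-1}(V) = {κ, λ, ν, ξ} ∉ τ ✗.
  V = {[μ], [ν]}: π^{-1}(V) = {μ, ν} ∉ τ ✗.
  V = {[κ=ξ], [μ], [ν]}: π^{-1}(V) = {κ, μ, ν, ξ} ∈ τ ✓.
  V = {[λ], [μ], [ν]}: π^{-1}(V) = {λ, μ, ν} ∉ τ ✗.
  V = {[κ=ξ], [λ], [μ], [ν]}: π^{-1}(V) = {κ, λ, μ, ν, ξ} ∈ τ ✓.
Open sets in the quotient: τ_Q = {{}, {[κ=ξ]}, {[κ=ξ], [λ]}, {[κ=ξ], [μ], [ν]}, {[κ=ξ], [λ], [μ], [ν]}} (5 elements).


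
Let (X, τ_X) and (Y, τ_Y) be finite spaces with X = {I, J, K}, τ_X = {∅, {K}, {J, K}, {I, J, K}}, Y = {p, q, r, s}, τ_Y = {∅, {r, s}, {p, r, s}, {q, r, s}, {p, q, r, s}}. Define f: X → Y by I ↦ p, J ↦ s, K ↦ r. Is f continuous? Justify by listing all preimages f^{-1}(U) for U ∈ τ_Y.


f IS continuous.

Compute f^{-1}(U) for each U ∈ τ_Y:
  U = ∅: f^{-1}(U) = ∅ ∈ τ_X ✓.
  U = {r, s}: f^{-1}(U) = {J, K} ∈ τ_X ✓.
  U = {p, r, s}: f^{-1}(U) = {I, J, K} ∈ τ_X ✓.
  U = {q, r, s}: f^{-1}(U) = {J, K} ∈ τ_X ✓.
  U = {p, q, r, s}: f^{-1}(U) = {I, J, K} ∈ τ_X ✓.
Every preimage lies in τ_X, so f IS continuous.


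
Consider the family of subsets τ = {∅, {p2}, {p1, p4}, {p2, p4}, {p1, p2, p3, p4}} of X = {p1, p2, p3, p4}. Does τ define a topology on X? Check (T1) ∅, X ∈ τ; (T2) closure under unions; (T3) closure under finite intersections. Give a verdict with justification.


τ is NOT a topology on X.

Axiom (T1): ∅ ∈ τ? Yes; X ∈ τ? Yes.
Axiom (T2/T3): check pairwise unions and intersections of members of τ.
Counterexample for (T2): {p2} ∪ {p1, p4} = {p1, p2, p4} ∉ τ. Therefore τ is NOT a topology.


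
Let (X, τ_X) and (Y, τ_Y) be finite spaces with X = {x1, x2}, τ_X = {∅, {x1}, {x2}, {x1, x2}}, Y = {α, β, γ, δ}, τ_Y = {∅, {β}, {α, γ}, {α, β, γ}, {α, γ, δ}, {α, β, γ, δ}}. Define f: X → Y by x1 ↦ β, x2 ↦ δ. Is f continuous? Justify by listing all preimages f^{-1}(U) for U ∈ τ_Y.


f IS continuous.

Compute f^{-1}(U) for each U ∈ τ_Y:
  U = ∅: f^{-1}(U) = ∅ ∈ τ_X ✓.
  U = {β}: f^{-1}(U) = {x1} ∈ τ_X ✓.
  U = {α, γ}: f^{-1}(U) = ∅ ∈ τ_X ✓.
  U = {α, β, γ}: f^{-1}(U) = {x1} ∈ τ_X ✓.
  U = {α, γ, δ}: f^{-1}(U) = {x2} ∈ τ_X ✓.
  U = {α, β, γ, δ}: f^{-1}(U) = {x1, x2} ∈ τ_X ✓.
Every preimage lies in τ_X, so f IS continuous.


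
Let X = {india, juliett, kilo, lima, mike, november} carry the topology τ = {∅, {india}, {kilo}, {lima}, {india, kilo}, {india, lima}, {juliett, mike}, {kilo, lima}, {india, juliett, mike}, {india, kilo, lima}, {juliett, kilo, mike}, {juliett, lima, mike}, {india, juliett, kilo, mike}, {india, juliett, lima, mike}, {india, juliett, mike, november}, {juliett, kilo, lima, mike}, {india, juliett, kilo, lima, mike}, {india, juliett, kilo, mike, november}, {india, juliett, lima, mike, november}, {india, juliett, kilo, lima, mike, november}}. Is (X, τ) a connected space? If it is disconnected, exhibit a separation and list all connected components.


(X, τ) is disconnected; components = [{kilo}, {lima}, {india, juliett, mike, november}].

Find clopen sets (U ∈ τ with X ∖ U ∈ τ):
  U = ∅, X ∖ U = {india, juliett, kilo, lima, mike, november} — both open, so U is clopen.
  U = {kilo}, X ∖ U = {india, juliett, lima, mike, november} — both open, so U is clopen.
  U = {lima}, X ∖ U = {india, juliett, kilo, mike, november} — both open, so U is clopen.
  U = {kilo, lima}, X ∖ U = {india, juliett, mike, november} — both open, so U is clopen.
  U = {india, juliett, mike, november}, X ∖ U = {kilo, lima} — both open, so U is clopen.
  U = {india, juliett, kilo, mike, november}, X ∖ U = {lima} — both open, so U is clopen.
  U = {india, juliett, lima, mike, november}, X ∖ U = {kilo} — both open, so U is clopen.
  U = {india, juliett, kilo, lima, mike, november}, X ∖ U = ∅ — both open, so U is clopen.
Nontrivial clopen(s) exist: e.g. {lima}. So (X, τ) is disconnected.
Compute connected components by grouping points that agree on all clopens:
  component: {kilo}
  component: {lima}
  component: {india, juliett, mike, november}


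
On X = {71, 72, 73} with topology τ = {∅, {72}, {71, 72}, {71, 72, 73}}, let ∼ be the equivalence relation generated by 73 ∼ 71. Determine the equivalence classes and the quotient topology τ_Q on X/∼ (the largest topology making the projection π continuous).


X/∼ = {[71=73], [72]}; |τ_Q| = 3.

Equivalence classes: [71=73], [72].
Quotient map π: X → X/∼ sends 71 ↦ [71=73], 72 ↦ [72], 73 ↦ [71=73].
For each subset V ⊆ X/∼, compute π^{-1}(V) ⊆ X and check whether π^{-1}(V) ∈ τ. V is open in τ_Q iff π^{-1}(V) ∈ τ.
  V = {}: π^{-1}(V) = ∅ ∈ τ ✓.
  V = {[71=73]}: π^{-1}(V) = {71, 73} ∉ τ ✗.
  V = {[72]}: π^{-1}(V) = {72} ∈ τ ✓.
  V = {[71=73], [72]}: π^{-1}(V) = {71, 72, 73} ∈ τ ✓.
Open sets in the quotient: τ_Q = {{}, {[72]}, {[71=73], [72]}} (3 elements).


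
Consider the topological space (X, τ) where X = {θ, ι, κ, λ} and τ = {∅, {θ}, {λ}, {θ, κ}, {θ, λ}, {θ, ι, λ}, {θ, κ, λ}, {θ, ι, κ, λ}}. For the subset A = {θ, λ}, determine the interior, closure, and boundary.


int(A) = {θ, λ}, cl(A) = {θ, ι, κ, λ}, ∂A = {ι, κ}.

Closed sets in (X, τ) are complements of opens:
  closed(X, τ) = {∅, {ι}, {κ}, {ι, κ}, {ι, λ}, {θ, ι, κ}, {ι, κ, λ}, {θ, ι, κ, λ}}.
int(A) = ⋃ {U ∈ τ : U ⊆ A}. Opens contained in A: ∅, {θ}, {λ}, {θ, λ}.
Taking the union of these: int(A) = {θ, λ}.
cl(A) = ⋂ {C closed : A ⊆ C}. Closed sets containing A: {θ, ι, κ, λ}.
Intersecting these: cl(A) = {θ, ι, κ, λ}.
∂A = cl(A) ∖ int(A) = {θ, ι, κ, λ} ∖ {θ, λ} = {ι, κ}.


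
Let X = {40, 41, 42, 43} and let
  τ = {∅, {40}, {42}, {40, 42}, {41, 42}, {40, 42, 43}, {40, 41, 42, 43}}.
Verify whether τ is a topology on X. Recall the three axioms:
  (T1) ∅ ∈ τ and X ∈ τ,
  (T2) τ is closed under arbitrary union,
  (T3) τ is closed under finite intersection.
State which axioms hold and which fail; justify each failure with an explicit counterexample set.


τ is NOT a topology on X.

Axiom (T1): ∅ ∈ τ? Yes; X ∈ τ? Yes.
Axiom (T2/T3): check pairwise unions and intersections of members of τ.
Counterexample for (T2): {40} ∪ {41, 42} = {40, 41, 42} ∉ τ. Therefore τ is NOT a topology.


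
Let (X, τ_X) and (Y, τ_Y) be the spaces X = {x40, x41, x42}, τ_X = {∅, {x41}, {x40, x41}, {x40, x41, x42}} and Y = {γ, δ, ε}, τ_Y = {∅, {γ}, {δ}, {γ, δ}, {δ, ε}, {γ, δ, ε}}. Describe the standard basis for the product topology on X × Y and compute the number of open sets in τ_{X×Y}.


Basis B = {∅ × ∅, {x41} × {γ}, {x41} × {δ}, {x40, x41} × {γ}, {x40, x41} × {δ}, {x41} × {γ, δ}, {x41} × {δ, ε}, {x40, x41, x42} × {γ}, {x40, x41, x42} × {δ}, {x41} × {γ, δ, ε}, {x40, x41} × {γ, δ}, {x40, x41} × {δ, ε}, {x40, x41} × {γ, δ, ε}, {x40, x41, x42} × {γ, δ}, {x40, x41, x42} × {δ, ε}, {x40, x41, x42} × {γ, δ, ε}}; |τ_{X×Y}| = 40.

Enumerate products U × V with U ∈ τ_X, V ∈ τ_Y (deduplicated):
  ∅ × ∅ = {} (∅)
  {x41} × {γ} = {(x41,γ)}
  {x41} × {δ} = {(x41,δ)}
  {x40, x41} × {γ} = {(x40,γ), (x41,γ)}
  {x40, x41} × {δ} = {(x40,δ), (x41,δ)}
  {x41} × {γ, δ} = {(x41,γ), (x41,δ)}
  {x41} × {δ, ε} = {(x41,δ), (x41,ε)}
  {x40, x41, x42} × {γ} = {(x40,γ), (x41,γ), (x42,γ)}
  {x40, x41, x42} × {δ} = {(x40,δ), (x41,δ), (x42,δ)}
  {x41} × {γ, δ, ε} = {(x41,γ), (x41,δ), (x41,ε)}
  {x40, x41} × {γ, δ} = {(x40,γ), (x40,δ), (x41,γ), (x41,δ)}
  {x40, x41} × {δ, ε} = {(x40,δ), (x40,ε), (x41,δ), (x41,ε)}
  {x40, x41} × {γ, δ, ε} = {(x40,γ), (x40,δ), (x40,ε), (x41,γ), (x41,δ), (x41,ε)}
  {x40, x41, x42} × {γ, δ} = {(x40,γ), (x40,δ), (x41,γ), (x41,δ), (x42,γ), (x42,δ)}
  {x40, x41, x42} × {δ, ε} = {(x40,δ), (x40,ε), (x41,δ), (x41,ε), (x42,δ), (x42,ε)}
  {x40, x41, x42} × {γ, δ, ε} = {(x40,γ), (x40,δ), (x40,ε), (x41,γ), (x41,δ), (x41,ε), (x42,γ), (x42,δ), (x42,ε)}
These 16 distinct sets form the basis B.
Close under arbitrary unions to get τ_{X×Y}; counting gives |τ_{X×Y}| = 40.


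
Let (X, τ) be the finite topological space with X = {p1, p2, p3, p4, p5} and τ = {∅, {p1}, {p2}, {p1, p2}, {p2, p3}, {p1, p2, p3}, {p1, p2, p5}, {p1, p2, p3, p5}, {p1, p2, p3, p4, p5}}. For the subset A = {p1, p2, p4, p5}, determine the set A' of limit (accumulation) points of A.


A' = {p3, p4, p5}

For each x ∈ X, list the open sets U ∈ τ with x ∈ U, then check whether U ∩ (A ∖ {x}) ≠ ∅ for every such U.
  x = p1: open {p1} ∋ x has {p1} ∩ (A ∖ {p1}) = ∅, so x is NOT a limit point.
  x = p2: open {p2} ∋ x has {p2} ∩ (A ∖ {p2}) = ∅, so x is NOT a limit point.
  x = p3: opens ∋ x are {p2, p3}, {p1, p2, p3}, {p1, p2, p3, p5}, {p1, p2, p3, p4, p5}; each meets A ∖ {p3}, so x IS a limit point.
  x = p4: opens ∋ x are {p1, p2, p3, p4, p5}; each meets A ∖ {p4}, so x IS a limit point.
  x = p5: opens ∋ x are {p1, p2, p5}, {p1, p2, p3, p5}, {p1, p2, p3, p4, p5}; each meets A ∖ {p5}, so x IS a limit point.
Collecting: A' = {p3, p4, p5}.


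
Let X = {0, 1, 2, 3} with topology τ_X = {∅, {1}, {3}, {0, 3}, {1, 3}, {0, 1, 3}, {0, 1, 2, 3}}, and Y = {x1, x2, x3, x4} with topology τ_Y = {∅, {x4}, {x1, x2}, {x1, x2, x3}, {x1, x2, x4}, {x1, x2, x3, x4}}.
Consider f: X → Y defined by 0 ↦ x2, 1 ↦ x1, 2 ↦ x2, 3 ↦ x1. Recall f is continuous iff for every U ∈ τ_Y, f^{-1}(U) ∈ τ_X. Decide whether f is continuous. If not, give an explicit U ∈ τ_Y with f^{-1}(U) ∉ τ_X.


f IS continuous.

Compute f^{-1}(U) for each U ∈ τ_Y:
  U = ∅: f^{-1}(U) = ∅ ∈ τ_X ✓.
  U = {x4}: f^{-1}(U) = ∅ ∈ τ_X ✓.
  U = {x1, x2}: f^{-1}(U) = {0, 1, 2, 3} ∈ τ_X ✓.
  U = {x1, x2, x3}: f^{-1}(U) = {0, 1, 2, 3} ∈ τ_X ✓.
  U = {x1, x2, x4}: f^{-1}(U) = {0, 1, 2, 3} ∈ τ_X ✓.
  U = {x1, x2, x3, x4}: f^{-1}(U) = {0, 1, 2, 3} ∈ τ_X ✓.
Every preimage lies in τ_X, so f IS continuous.


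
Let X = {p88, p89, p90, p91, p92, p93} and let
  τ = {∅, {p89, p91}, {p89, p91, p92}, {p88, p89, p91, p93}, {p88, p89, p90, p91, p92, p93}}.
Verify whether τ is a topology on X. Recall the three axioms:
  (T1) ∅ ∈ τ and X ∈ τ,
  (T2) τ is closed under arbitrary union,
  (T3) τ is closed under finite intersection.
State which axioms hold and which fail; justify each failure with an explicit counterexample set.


τ is NOT a topology on X.

Axiom (T1): ∅ ∈ τ? Yes; X ∈ τ? Yes.
Axiom (T2/T3): check pairwise unions and intersections of members of τ.
Counterexample for (T2): {p89, p91, p92} ∪ {p88, p89, p91, p93} = {p88, p89, p91, p92, p93} ∉ τ. Therefore τ is NOT a topology.


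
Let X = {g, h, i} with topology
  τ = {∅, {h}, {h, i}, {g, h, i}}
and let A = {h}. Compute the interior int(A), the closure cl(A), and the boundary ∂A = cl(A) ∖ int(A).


int(A) = {h}, cl(A) = {g, h, i}, ∂A = {g, i}.

Closed sets in (X, τ) are complements of opens:
  closed(X, τ) = {∅, {g}, {g, i}, {g, h, i}}.
int(A) = ⋃ {U ∈ τ : U ⊆ A}. Opens contained in A: ∅, {h}.
Taking the union of these: int(A) = {h}.
cl(A) = ⋂ {C closed : A ⊆ C}. Closed sets containing A: {g, h, i}.
Intersecting these: cl(A) = {g, h, i}.
∂A = cl(A) ∖ int(A) = {g, h, i} ∖ {h} = {g, i}.


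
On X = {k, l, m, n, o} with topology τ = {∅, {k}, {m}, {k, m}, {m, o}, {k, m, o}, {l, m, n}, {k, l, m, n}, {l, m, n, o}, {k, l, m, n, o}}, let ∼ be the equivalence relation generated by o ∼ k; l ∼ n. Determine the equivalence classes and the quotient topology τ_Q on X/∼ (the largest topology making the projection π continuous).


X/∼ = {[k=o], [l=n], [m]}; |τ_Q| = 5.

Equivalence classes: [k=o], [l=n], [m].
Quotient map π: X → X/∼ sends k ↦ [k=o], l ↦ [l=n], m ↦ [m], n ↦ [l=n], o ↦ [k=o].
For each subset V ⊆ X/∼, compute π^{-1}(V) ⊆ X and check whether π^{-1}(V) ∈ τ. V is open in τ_Q iff π^{-1}(V) ∈ τ.
  V = {}: π^{-1}(V) = ∅ ∈ τ ✓.
  V = {[k=o]}: π^{-1}(V) = {k, o} ∉ τ ✗.
  V = {[l=n]}: π^{-1}(V) = {l, n} ∉ τ ✗.
  V = {[k=o], [l=n]}: π^{-1}(V) = {k, l, n, o} ∉ τ ✗.
  V = {[m]}: π^{-1}(V) = {m} ∈ τ ✓.
  V = {[k=o], [m]}: π^{-1}(V) = {k, m, o} ∈ τ ✓.
  V = {[l=n], [m]}: π^{-1}(V) = {l, m, n} ∈ τ ✓.
  V = {[k=o], [l=n], [m]}: π^{-1}(V) = {k, l, m, n, o} ∈ τ ✓.
Open sets in the quotient: τ_Q = {{}, {[m]}, {[k=o], [m]}, {[l=n], [m]}, {[k=o], [l=n], [m]}} (5 elements).


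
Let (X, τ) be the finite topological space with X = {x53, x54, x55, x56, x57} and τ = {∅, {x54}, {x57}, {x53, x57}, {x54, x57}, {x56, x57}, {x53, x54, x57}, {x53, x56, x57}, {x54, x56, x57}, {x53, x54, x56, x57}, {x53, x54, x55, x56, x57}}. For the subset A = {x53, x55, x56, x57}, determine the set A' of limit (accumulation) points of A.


A' = {x53, x55, x56}

For each x ∈ X, list the open sets U ∈ τ with x ∈ U, then check whether U ∩ (A ∖ {x}) ≠ ∅ for every such U.
  x = x53: opens ∋ x are {x53, x57}, {x53, x54, x57}, {x53, x56, x57}, {x53, x54, x56, x57}, {x53, x54, x55, x56, x57}; each meets A ∖ {x53}, so x IS a limit point.
  x = x54: open {x54} ∋ x has {x54} ∩ (A ∖ {x54}) = ∅, so x is NOT a limit point.
  x = x55: opens ∋ x are {x53, x54, x55, x56, x57}; each meets A ∖ {x55}, so x IS a limit point.
  x = x56: opens ∋ x are {x56, x57}, {x53, x56, x57}, {x54, x56, x57}, {x53, x54, x56, x57}, {x53, x54, x55, x56, x57}; each meets A ∖ {x56}, so x IS a limit point.
  x = x57: open {x57} ∋ x has {x57} ∩ (A ∖ {x57}) = ∅, so x is NOT a limit point.
Collecting: A' = {x53, x55, x56}.


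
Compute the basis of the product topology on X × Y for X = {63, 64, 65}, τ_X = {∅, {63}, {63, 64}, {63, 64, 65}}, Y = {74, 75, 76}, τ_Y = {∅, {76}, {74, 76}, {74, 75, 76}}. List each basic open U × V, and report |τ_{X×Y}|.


Basis B = {∅ × ∅, {63} × {76}, {63} × {74, 76}, {63, 64} × {76}, {63} × {74, 75, 76}, {63, 64, 65} × {76}, {63, 64} × {74, 76}, {63, 64} × {74, 75, 76}, {63, 64, 65} × {74, 76}, {63, 64, 65} × {74, 75, 76}}; |τ_{X×Y}| = 20.

Enumerate products U × V with U ∈ τ_X, V ∈ τ_Y (deduplicated):
  ∅ × ∅ = {} (∅)
  {63} × {76} = {(63,76)}
  {63} × {74, 76} = {(63,74), (63,76)}
  {63, 64} × {76} = {(63,76), (64,76)}
  {63} × {74, 75, 76} = {(63,74), (63,75), (63,76)}
  {63, 64, 65} × {76} = {(63,76), (64,76), (65,76)}
  {63, 64} × {74, 76} = {(63,74), (63,76), (64,74), (64,76)}
  {63, 64} × {74, 75, 76} = {(63,74), (63,75), (63,76), (64,74), (64,75), (64,76)}
  {63, 64, 65} × {74, 76} = {(63,74), (63,76), (64,74), (64,76), (65,74), (65,76)}
  {63, 64, 65} × {74, 75, 76} = {(63,74), (63,75), (63,76), (64,74), (64,75), (64,76), (65,74), (65,75), (65,76)}
These 10 distinct sets form the basis B.
Close under arbitrary unions to get τ_{X×Y}; counting gives |τ_{X×Y}| = 20.


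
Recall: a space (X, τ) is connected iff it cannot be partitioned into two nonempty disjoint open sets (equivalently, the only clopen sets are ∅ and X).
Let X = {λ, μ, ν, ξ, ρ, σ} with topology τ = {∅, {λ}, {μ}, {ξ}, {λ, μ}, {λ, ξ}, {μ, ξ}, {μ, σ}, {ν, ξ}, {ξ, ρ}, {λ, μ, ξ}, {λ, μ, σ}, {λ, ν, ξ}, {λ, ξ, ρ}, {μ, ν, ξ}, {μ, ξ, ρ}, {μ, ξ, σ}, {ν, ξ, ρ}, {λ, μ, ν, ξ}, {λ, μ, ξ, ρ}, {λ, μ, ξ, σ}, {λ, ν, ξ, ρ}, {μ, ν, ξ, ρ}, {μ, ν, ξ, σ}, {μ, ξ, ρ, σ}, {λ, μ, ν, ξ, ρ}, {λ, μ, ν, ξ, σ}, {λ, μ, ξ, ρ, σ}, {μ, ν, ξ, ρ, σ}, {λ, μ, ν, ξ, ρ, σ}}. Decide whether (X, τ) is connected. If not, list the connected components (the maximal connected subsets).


(X, τ) is disconnected; components = [{λ}, {μ, σ}, {ν, ξ, ρ}].

Find clopen sets (U ∈ τ with X ∖ U ∈ τ):
  U = ∅, X ∖ U = {λ, μ, ν, ξ, ρ, σ} — both open, so U is clopen.
  U = {λ}, X ∖ U = {μ, ν, ξ, ρ, σ} — both open, so U is clopen.
  U = {μ, σ}, X ∖ U = {λ, ν, ξ, ρ} — both open, so U is clopen.
  U = {λ, μ, σ}, X ∖ U = {ν, ξ, ρ} — both open, so U is clopen.
  U = {ν, ξ, ρ}, X ∖ U = {λ, μ, σ} — both open, so U is clopen.
  U = {λ, ν, ξ, ρ}, X ∖ U = {μ, σ} — both open, so U is clopen.
  U = {μ, ν, ξ, ρ, σ}, X ∖ U = {λ} — both open, so U is clopen.
  U = {λ, μ, ν, ξ, ρ, σ}, X ∖ U = ∅ — both open, so U is clopen.
Nontrivial clopen(s) exist: e.g. {ν, ξ, ρ}. So (X, τ) is disconnected.
Compute connected components by grouping points that agree on all clopens:
  component: {λ}
  component: {μ, σ}
  component: {ν, ξ, ρ}


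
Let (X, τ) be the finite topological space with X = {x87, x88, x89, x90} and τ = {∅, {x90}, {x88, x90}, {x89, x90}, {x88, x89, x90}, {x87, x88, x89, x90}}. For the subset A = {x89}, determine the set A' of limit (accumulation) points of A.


A' = {x87}

For each x ∈ X, list the open sets U ∈ τ with x ∈ U, then check whether U ∩ (A ∖ {x}) ≠ ∅ for every such U.
  x = x87: opens ∋ x are {x87, x88, x89, x90}; each meets A ∖ {x87}, so x IS a limit point.
  x = x88: open {x88, x90} ∋ x has {x88, x90} ∩ (A ∖ {x88}) = ∅, so x is NOT a limit point.
  x = x89: open {x89, x90} ∋ x has {x89, x90} ∩ (A ∖ {x89}) = ∅, so x is NOT a limit point.
  x = x90: open {x90} ∋ x has {x90} ∩ (A ∖ {x90}) = ∅, so x is NOT a limit point.
Collecting: A' = {x87}.


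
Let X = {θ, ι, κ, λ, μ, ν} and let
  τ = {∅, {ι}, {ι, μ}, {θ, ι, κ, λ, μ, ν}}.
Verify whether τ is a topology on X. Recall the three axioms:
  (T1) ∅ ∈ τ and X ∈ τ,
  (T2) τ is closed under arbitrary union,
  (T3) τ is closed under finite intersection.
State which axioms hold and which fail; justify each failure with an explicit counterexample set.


τ IS a topology on X.

Axiom (T1): ∅ ∈ τ? Yes; X ∈ τ? Yes.
Axiom (T2/T3): check pairwise unions and intersections of members of τ.
All pairwise intersections and unions checked — each lies in τ. Therefore τ satisfies (T1), (T2), (T3): it IS a topology on X.


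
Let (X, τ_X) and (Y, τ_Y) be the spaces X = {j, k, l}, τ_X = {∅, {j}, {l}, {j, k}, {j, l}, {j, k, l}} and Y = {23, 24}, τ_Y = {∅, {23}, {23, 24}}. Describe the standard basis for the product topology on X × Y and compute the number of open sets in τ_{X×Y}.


Basis B = {∅ × ∅, {j} × {23}, {l} × {23}, {j} × {23, 24}, {j, k} × {23}, {j, l} × {23}, {l} × {23, 24}, {j, k, l} × {23}, {j, k} × {23, 24}, {j, l} × {23, 24}, {j, k, l} × {23, 24}}; |τ_{X×Y}| = 18.

Enumerate products U × V with U ∈ τ_X, V ∈ τ_Y (deduplicated):
  ∅ × ∅ = {} (∅)
  {j} × {23} = {(j,23)}
  {l} × {23} = {(l,23)}
  {j} × {23, 24} = {(j,23), (j,24)}
  {j, k} × {23} = {(j,23), (k,23)}
  {j, l} × {23} = {(j,23), (l,23)}
  {l} × {23, 24} = {(l,23), (l,24)}
  {j, k, l} × {23} = {(j,23), (k,23), (l,23)}
  {j, k} × {23, 24} = {(j,23), (j,24), (k,23), (k,24)}
  {j, l} × {23, 24} = {(j,23), (j,24), (l,23), (l,24)}
  {j, k, l} × {23, 24} = {(j,23), (j,24), (k,23), (k,24), (l,23), (l,24)}
These 11 distinct sets form the basis B.
Close under arbitrary unions to get τ_{X×Y}; counting gives |τ_{X×Y}| = 18.


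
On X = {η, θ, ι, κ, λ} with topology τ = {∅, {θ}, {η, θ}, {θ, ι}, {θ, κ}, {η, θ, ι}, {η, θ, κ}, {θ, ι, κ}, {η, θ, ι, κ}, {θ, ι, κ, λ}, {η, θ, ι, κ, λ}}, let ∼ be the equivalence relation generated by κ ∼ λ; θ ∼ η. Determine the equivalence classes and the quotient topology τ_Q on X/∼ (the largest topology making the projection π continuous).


X/∼ = {[η=θ], [ι], [κ=λ]}; |τ_Q| = 4.

Equivalence classes: [η=θ], [ι], [κ=λ].
Quotient map π: X → X/∼ sends η ↦ [η=θ], θ ↦ [η=θ], ι ↦ [ι], κ ↦ [κ=λ], λ ↦ [κ=λ].
For each subset V ⊆ X/∼, compute π^{-1}(V) ⊆ X and check whether π^{-1}(V) ∈ τ. V is open in τ_Q iff π^{-1}(V) ∈ τ.
  V = {}: π^{-1}(V) = ∅ ∈ τ ✓.
  V = {[η=θ]}: π^{-1}(V) = {η, θ} ∈ τ ✓.
  V = {[ι]}: π^{-1}(V) = {ι} ∉ τ ✗.
  V = {[η=θ], [ι]}: π^{-1}(V) = {η, θ, ι} ∈ τ ✓.
  V = {[κ=λ]}: π^{-1}(V) = {κ, λ} ∉ τ ✗.
  V = {[η=θ], [κ=λ]}: π^{-1}(V) = {η, θ, κ, λ} ∉ τ ✗.
  V = {[ι], [κ=λ]}: π^{-1}(V) = {ι, κ, λ} ∉ τ ✗.
  V = {[η=θ], [ι], [κ=λ]}: π^{-1}(V) = {η, θ, ι, κ, λ} ∈ τ ✓.
Open sets in the quotient: τ_Q = {{}, {[η=θ]}, {[η=θ], [ι]}, {[η=θ], [ι], [κ=λ]}} (4 elements).


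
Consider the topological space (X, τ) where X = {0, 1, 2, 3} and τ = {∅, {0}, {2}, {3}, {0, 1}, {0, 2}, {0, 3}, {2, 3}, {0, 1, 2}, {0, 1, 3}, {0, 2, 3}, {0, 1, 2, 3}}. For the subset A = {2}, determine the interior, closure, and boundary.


int(A) = {2}, cl(A) = {2}, ∂A = ∅.

Closed sets in (X, τ) are complements of opens:
  closed(X, τ) = {∅, {1}, {2}, {3}, {0, 1}, {1, 2}, {1, 3}, {2, 3}, {0, 1, 2}, {0, 1, 3}, {1, 2, 3}, {0, 1, 2, 3}}.
int(A) = ⋃ {U ∈ τ : U ⊆ A}. Opens contained in A: ∅, {2}.
Taking the union of these: int(A) = {2}.
cl(A) = ⋂ {C closed : A ⊆ C}. Closed sets containing A: {2}, {1, 2}, {2, 3}, {0, 1, 2}, {1, 2, 3}, {0, 1, 2, 3}.
Intersecting these: cl(A) = {2}.
∂A = cl(A) ∖ int(A) = {2} ∖ {2} = ∅.


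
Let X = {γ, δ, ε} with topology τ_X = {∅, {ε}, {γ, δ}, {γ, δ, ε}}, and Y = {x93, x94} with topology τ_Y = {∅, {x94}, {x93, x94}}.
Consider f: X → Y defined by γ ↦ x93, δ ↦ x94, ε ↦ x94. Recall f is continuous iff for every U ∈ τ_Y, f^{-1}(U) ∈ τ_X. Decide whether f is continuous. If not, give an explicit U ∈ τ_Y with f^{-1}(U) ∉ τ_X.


f is NOT continuous.

Compute f^{-1}(U) for each U ∈ τ_Y:
  U = ∅: f^{-1}(U) = ∅ ∈ τ_X ✓.
  U = {x94}: f^{-1}(U) = {δ, ε} ∉ τ_X ✗.
  U = {x93, x94}: f^{-1}(U) = {γ, δ, ε} ∈ τ_X ✓.
Found U = {x94} with f^{-1}(U) = {δ, ε} not in τ_X. Therefore f is NOT continuous.


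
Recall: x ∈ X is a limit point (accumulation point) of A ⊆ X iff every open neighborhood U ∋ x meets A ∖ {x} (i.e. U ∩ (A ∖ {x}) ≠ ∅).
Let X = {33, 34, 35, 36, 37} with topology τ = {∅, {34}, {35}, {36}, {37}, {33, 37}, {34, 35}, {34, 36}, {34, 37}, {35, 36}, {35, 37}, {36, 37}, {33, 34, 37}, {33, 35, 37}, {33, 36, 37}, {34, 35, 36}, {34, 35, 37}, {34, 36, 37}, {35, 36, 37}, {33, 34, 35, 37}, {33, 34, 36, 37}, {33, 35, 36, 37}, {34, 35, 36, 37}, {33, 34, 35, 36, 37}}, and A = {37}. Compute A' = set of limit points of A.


A' = {33}

For each x ∈ X, list the open sets U ∈ τ with x ∈ U, then check whether U ∩ (A ∖ {x}) ≠ ∅ for every such U.
  x = 33: opens ∋ x are {33, 37}, {33, 34, 37}, {33, 35, 37}, {33, 36, 37}, {33, 34, 35, 37}, {33, 34, 36, 37}, {33, 35, 36, 37}, {33, 34, 35, 36, 37}; each meets A ∖ {33}, so x IS a limit point.
  x = 34: open {34} ∋ x has {34} ∩ (A ∖ {34}) = ∅, so x is NOT a limit point.
  x = 35: open {35} ∋ x has {35} ∩ (A ∖ {35}) = ∅, so x is NOT a limit point.
  x = 36: open {36} ∋ x has {36} ∩ (A ∖ {36}) = ∅, so x is NOT a limit point.
  x = 37: open {37} ∋ x has {37} ∩ (A ∖ {37}) = ∅, so x is NOT a limit point.
Collecting: A' = {33}.


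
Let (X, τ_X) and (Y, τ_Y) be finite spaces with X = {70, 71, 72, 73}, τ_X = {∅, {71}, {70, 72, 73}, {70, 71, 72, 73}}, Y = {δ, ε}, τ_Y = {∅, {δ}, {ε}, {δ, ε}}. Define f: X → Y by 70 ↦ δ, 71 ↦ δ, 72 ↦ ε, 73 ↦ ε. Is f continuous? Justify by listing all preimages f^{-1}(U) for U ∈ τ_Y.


f is NOT continuous.

Compute f^{-1}(U) for each U ∈ τ_Y:
  U = ∅: f^{-1}(U) = ∅ ∈ τ_X ✓.
  U = {δ}: f^{-1}(U) = {70, 71} ∉ τ_X ✗.
  U = {ε}: f^{-1}(U) = {72, 73} ∉ τ_X ✗.
  U = {δ, ε}: f^{-1}(U) = {70, 71, 72, 73} ∈ τ_X ✓.
Found U = {δ} with f^{-1}(U) = {70, 71} not in τ_X. Therefore f is NOT continuous.


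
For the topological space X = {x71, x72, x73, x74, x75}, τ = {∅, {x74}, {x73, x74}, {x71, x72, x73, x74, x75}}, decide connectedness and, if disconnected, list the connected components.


(X, τ) is connected.

Find clopen sets (U ∈ τ with X ∖ U ∈ τ):
  U = ∅, X ∖ U = {x71, x72, x73, x74, x75} — both open, so U is clopen.
  U = {x71, x72, x73, x74, x75}, X ∖ U = ∅ — both open, so U is clopen.
Only trivial clopens (∅ and X) exist, so (X, τ) is connected.
Compute connected components by grouping points that agree on all clopens:
  component: {x71, x72, x73, x74, x75}


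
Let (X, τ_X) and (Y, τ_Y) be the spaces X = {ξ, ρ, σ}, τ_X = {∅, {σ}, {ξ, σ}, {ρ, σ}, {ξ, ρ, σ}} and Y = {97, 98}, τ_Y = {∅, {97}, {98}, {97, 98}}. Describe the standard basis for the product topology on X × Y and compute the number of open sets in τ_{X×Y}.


Basis B = {∅ × ∅, {σ} × {97}, {σ} × {98}, {ξ, σ} × {97}, {ξ, σ} × {98}, {ρ, σ} × {97}, {ρ, σ} × {98}, {σ} × {97, 98}, {ξ, ρ, σ} × {97}, {ξ, ρ, σ} × {98}, {ξ, σ} × {97, 98}, {ρ, σ} × {97, 98}, {ξ, ρ, σ} × {97, 98}}; |τ_{X×Y}| = 25.

Enumerate products U × V with U ∈ τ_X, V ∈ τ_Y (deduplicated):
  ∅ × ∅ = {} (∅)
  {σ} × {97} = {(σ,97)}
  {σ} × {98} = {(σ,98)}
  {ξ, σ} × {97} = {(ξ,97), (σ,97)}
  {ξ, σ} × {98} = {(ξ,98), (σ,98)}
  {ρ, σ} × {97} = {(ρ,97), (σ,97)}
  {ρ, σ} × {98} = {(ρ,98), (σ,98)}
  {σ} × {97, 98} = {(σ,97), (σ,98)}
  {ξ, ρ, σ} × {97} = {(ξ,97), (ρ,97), (σ,97)}
  {ξ, ρ, σ} × {98} = {(ξ,98), (ρ,98), (σ,98)}
  {ξ, σ} × {97, 98} = {(ξ,97), (ξ,98), (σ,97), (σ,98)}
  {ρ, σ} × {97, 98} = {(ρ,97), (ρ,98), (σ,97), (σ,98)}
  {ξ, ρ, σ} × {97, 98} = {(ξ,97), (ξ,98), (ρ,97), (ρ,98), (σ,97), (σ,98)}
These 13 distinct sets form the basis B.
Close under arbitrary unions to get τ_{X×Y}; counting gives |τ_{X×Y}| = 25.


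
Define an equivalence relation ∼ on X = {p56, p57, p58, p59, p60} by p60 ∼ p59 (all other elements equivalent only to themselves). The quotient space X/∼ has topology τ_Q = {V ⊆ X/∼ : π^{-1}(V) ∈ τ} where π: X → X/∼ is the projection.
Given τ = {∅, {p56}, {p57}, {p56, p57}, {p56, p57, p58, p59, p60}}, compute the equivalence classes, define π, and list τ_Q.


X/∼ = {[p56], [p57], [p58], [p59=p60]}; |τ_Q| = 5.

Equivalence classes: [p56], [p57], [p58], [p59=p60].
Quotient map π: X → X/∼ sends p56 ↦ [p56], p57 ↦ [p57], p58 ↦ [p58], p59 ↦ [p59=p60], p60 ↦ [p59=p60].
For each subset V ⊆ X/∼, compute π^{-1}(V) ⊆ X and check whether π^{-1}(V) ∈ τ. V is open in τ_Q iff π^{-1}(V) ∈ τ.
  V = {}: π^{-1}(V) = ∅ ∈ τ ✓.
  V = {[p56]}: π^{-1}(V) = {p56} ∈ τ ✓.
  V = {[p57]}: π^{-1}(V) = {p57} ∈ τ ✓.
  V = {[p56], [p57]}: π^{-1}(V) = {p56, p57} ∈ τ ✓.
  V = {[p58]}: π^{-1}(V) = {p58} ∉ τ ✗.
  V = {[p56], [p58]}: π^{-1}(V) = {p56, p58} ∉ τ ✗.
  V = {[p57], [p58]}: π^{-1}(V) = {p57, p58} ∉ τ ✗.
  V = {[p56], [p57], [p58]}: π^{-1}(V) = {p56, p57, p58} ∉ τ ✗.
  V = {[p59=p60]}: π^{-1}(V) = {p59, p60} ∉ τ ✗.
  V = {[p56], [p59=p60]}: π^{-1}(V) = {p56, p59, p60} ∉ τ ✗.
  V = {[p57], [p59=p60]}: π^{-1}(V) = {p57, p59, p60} ∉ τ ✗.
  V = {[p56], [p57], [p59=p60]}: π^{-1}(V) = {p56, p57, p59, p60} ∉ τ ✗.
  V = {[p58], [p59=p60]}: π^{-1}(V) = {p58, p59, p60} ∉ τ ✗.
  V = {[p56], [p58], [p59=p60]}: π^{-1}(V) = {p56, p58, p59, p60} ∉ τ ✗.
  V = {[p57], [p58], [p59=p60]}: π^{-1}(V) = {p57, p58, p59, p60} ∉ τ ✗.
  V = {[p56], [p57], [p58], [p59=p60]}: π^{-1}(V) = {p56, p57, p58, p59, p60} ∈ τ ✓.
Open sets in the quotient: τ_Q = {{}, {[p56]}, {[p57]}, {[p56], [p57]}, {[p56], [p57], [p58], [p59=p60]}} (5 elements).


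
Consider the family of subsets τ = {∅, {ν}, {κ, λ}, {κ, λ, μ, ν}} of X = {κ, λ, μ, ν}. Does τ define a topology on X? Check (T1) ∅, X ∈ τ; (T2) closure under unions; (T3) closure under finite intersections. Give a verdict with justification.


τ is NOT a topology on X.

Axiom (T1): ∅ ∈ τ? Yes; X ∈ τ? Yes.
Axiom (T2/T3): check pairwise unions and intersections of members of τ.
Counterexample for (T2): {ν} ∪ {κ, λ} = {κ, λ, ν} ∉ τ. Therefore τ is NOT a topology.


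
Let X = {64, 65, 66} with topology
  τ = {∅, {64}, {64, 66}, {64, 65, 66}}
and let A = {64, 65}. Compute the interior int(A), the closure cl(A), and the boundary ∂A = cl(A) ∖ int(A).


int(A) = {64}, cl(A) = {64, 65, 66}, ∂A = {65, 66}.

Closed sets in (X, τ) are complements of opens:
  closed(X, τ) = {∅, {65}, {65, 66}, {64, 65, 66}}.
int(A) = ⋃ {U ∈ τ : U ⊆ A}. Opens contained in A: ∅, {64}.
Taking the union of these: int(A) = {64}.
cl(A) = ⋂ {C closed : A ⊆ C}. Closed sets containing A: {64, 65, 66}.
Intersecting these: cl(A) = {64, 65, 66}.
∂A = cl(A) ∖ int(A) = {64, 65, 66} ∖ {64} = {65, 66}.


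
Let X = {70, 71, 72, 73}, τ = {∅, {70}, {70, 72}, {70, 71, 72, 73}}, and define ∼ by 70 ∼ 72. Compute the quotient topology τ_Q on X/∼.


X/∼ = {[70=72], [71], [73]}; |τ_Q| = 3.

Equivalence classes: [70=72], [71], [73].
Quotient map π: X → X/∼ sends 70 ↦ [70=72], 71 ↦ [71], 72 ↦ [70=72], 73 ↦ [73].
For each subset V ⊆ X/∼, compute π^{-1}(V) ⊆ X and check whether π^{-1}(V) ∈ τ. V is open in τ_Q iff π^{-1}(V) ∈ τ.
  V = {}: π^{-1}(V) = ∅ ∈ τ ✓.
  V = {[70=72]}: π^{-1}(V) = {70, 72} ∈ τ ✓.
  V = {[71]}: π^{-1}(V) = {71} ∉ τ ✗.
  V = {[70=72], [71]}: π^{-1}(V) = {70, 71, 72} ∉ τ ✗.
  V = {[73]}: π^{-1}(V) = {73} ∉ τ ✗.
  V = {[70=72], [73]}: π^{-1}(V) = {70, 72, 73} ∉ τ ✗.
  V = {[71], [73]}: π^{-1}(V) = {71, 73} ∉ τ ✗.
  V = {[70=72], [71], [73]}: π^{-1}(V) = {70, 71, 72, 73} ∈ τ ✓.
Open sets in the quotient: τ_Q = {{}, {[70=72]}, {[70=72], [71], [73]}} (3 elements).
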